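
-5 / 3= -1.67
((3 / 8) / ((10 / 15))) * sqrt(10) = 9 * sqrt(10) / 16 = 1.78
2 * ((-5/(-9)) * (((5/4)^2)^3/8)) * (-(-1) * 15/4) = 390625/196608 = 1.99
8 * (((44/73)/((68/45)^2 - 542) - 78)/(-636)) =2074403248/2114265347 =0.98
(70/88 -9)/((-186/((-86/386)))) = -15523/1579512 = -0.01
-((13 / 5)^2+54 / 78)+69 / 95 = -41533 / 6175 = -6.73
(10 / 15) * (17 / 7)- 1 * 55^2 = -63491 / 21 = -3023.38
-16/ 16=-1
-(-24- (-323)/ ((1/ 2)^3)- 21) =-2539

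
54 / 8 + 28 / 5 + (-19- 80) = -1733 / 20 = -86.65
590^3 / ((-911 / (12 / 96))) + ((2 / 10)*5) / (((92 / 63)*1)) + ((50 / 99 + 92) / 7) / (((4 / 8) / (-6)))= -548646256901 / 19360572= -28338.33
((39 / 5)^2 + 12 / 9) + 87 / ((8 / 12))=28901 / 150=192.67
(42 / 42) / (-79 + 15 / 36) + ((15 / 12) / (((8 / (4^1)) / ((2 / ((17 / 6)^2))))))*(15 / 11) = 598377 / 2997797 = 0.20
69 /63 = 23 /21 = 1.10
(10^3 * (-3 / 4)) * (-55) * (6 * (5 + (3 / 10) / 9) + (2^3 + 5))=1782000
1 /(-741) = -1 /741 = -0.00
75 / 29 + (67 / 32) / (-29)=2333 / 928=2.51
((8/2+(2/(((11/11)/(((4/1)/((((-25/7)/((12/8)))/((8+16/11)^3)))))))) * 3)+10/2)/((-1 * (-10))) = -283166253/332750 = -850.99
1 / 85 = 0.01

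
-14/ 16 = -7/ 8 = -0.88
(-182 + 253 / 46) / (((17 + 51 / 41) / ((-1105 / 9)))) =940745 / 792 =1187.81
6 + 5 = 11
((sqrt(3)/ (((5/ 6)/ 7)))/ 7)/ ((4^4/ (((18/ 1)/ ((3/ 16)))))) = 9*sqrt(3)/ 20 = 0.78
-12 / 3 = -4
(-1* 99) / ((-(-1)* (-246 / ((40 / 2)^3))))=132000 / 41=3219.51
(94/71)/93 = 94/6603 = 0.01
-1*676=-676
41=41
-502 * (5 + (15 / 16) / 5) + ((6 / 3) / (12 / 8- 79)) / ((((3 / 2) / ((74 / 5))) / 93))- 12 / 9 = -1577483 / 600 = -2629.14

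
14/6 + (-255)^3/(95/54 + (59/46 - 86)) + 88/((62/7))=957682931272/4791081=199888.70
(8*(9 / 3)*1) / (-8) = -3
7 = 7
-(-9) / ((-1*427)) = -9 / 427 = -0.02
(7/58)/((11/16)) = 56/319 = 0.18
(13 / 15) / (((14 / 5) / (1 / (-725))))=-13 / 30450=-0.00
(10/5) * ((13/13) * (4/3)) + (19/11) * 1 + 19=772/33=23.39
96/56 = 12/7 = 1.71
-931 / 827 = -1.13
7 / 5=1.40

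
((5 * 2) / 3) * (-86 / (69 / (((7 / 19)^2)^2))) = -2064860 / 26976447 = -0.08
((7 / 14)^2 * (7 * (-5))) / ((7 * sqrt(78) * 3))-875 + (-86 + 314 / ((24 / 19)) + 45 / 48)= -34151 / 48-5 * sqrt(78) / 936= -711.53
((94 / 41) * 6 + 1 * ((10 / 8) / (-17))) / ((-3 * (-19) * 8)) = 38147 / 1271328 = 0.03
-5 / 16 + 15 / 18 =25 / 48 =0.52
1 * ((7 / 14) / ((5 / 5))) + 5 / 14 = 6 / 7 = 0.86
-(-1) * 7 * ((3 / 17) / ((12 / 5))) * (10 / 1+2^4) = 455 / 34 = 13.38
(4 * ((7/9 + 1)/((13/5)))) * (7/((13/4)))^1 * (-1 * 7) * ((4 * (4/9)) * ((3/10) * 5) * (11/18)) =-2759680/41067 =-67.20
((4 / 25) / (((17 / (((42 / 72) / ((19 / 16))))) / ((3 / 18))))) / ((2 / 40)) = 224 / 14535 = 0.02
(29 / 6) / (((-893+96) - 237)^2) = 29 / 6414936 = 0.00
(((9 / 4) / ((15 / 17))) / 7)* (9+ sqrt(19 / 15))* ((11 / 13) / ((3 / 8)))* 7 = 374* sqrt(285) / 975+ 3366 / 65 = 58.26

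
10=10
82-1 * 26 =56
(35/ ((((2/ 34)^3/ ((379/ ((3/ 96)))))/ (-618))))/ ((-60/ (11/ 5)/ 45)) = 2126554003728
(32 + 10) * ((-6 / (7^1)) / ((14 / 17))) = -306 / 7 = -43.71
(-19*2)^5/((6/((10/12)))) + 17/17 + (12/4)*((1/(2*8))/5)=-7923516053/720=-11004883.41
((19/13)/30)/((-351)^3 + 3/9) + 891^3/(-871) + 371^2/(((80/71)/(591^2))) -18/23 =2217693195027017752230491/51977883030320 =42666093071.42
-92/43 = -2.14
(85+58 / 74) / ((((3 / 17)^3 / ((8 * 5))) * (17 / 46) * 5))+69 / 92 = 450082663 / 1332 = 337899.90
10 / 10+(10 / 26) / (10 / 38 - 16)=3792 / 3887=0.98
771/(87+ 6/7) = 8.78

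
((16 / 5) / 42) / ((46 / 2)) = 8 / 2415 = 0.00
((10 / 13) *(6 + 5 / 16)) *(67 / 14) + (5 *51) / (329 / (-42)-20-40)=11543165 / 592592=19.48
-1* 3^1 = -3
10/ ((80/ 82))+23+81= 457/ 4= 114.25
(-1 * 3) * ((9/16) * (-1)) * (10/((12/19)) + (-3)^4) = 5229/32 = 163.41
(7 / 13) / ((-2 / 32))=-112 / 13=-8.62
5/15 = 1/3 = 0.33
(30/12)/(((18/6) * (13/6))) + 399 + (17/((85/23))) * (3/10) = 260497/650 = 400.76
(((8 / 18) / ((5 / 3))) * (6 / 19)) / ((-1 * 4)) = -2 / 95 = -0.02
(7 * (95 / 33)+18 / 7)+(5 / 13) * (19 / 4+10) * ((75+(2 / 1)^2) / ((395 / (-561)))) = -7372921 / 12012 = -613.80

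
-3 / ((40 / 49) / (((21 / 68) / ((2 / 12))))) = -9261 / 1360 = -6.81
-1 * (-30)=30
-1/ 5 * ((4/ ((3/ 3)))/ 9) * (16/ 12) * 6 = -32/ 45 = -0.71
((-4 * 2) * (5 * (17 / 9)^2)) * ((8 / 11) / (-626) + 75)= -2985034760 / 278883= -10703.54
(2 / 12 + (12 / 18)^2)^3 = 1331 / 5832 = 0.23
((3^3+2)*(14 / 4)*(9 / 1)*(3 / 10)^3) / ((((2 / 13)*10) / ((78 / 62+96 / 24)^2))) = 17038088613 / 38440000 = 443.24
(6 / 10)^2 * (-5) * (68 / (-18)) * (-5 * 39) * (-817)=1083342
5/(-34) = -5/34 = -0.15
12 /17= 0.71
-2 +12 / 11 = -10 / 11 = -0.91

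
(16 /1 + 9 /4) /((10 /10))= 73 /4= 18.25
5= 5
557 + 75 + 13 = 645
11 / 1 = 11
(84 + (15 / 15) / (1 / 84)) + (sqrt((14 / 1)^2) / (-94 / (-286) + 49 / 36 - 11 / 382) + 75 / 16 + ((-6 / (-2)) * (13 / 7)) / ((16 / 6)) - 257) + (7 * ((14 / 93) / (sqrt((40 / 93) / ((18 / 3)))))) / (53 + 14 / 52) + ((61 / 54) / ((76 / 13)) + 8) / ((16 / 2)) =-27314156872487 / 375347407680 + 1274 * sqrt(155) / 214675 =-72.70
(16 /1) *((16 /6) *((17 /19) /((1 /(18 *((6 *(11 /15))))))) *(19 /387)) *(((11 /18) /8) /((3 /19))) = 1250656 /17415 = 71.81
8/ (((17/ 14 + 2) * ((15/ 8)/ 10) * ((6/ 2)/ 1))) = 1792/ 405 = 4.42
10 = 10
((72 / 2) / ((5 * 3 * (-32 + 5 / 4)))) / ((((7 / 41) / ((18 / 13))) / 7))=-288 / 65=-4.43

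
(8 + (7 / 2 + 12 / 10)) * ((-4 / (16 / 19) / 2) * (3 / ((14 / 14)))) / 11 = -7239 / 880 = -8.23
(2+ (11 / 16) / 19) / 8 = 619 / 2432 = 0.25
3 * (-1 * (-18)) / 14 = 27 / 7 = 3.86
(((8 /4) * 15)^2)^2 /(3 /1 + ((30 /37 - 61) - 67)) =-5994000 /919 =-6522.31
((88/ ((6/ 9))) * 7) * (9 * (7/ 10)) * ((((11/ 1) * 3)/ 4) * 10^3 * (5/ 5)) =48024900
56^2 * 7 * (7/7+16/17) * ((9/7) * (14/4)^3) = 39933432/17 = 2349025.41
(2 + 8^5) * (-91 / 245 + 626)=143512938 / 7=20501848.29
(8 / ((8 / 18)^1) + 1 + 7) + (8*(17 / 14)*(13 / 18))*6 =1430 / 21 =68.10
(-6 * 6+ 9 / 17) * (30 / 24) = -3015 / 68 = -44.34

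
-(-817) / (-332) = -817 / 332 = -2.46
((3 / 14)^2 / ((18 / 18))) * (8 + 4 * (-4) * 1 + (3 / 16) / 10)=-11493 / 31360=-0.37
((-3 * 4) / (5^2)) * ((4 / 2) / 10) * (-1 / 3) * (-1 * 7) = -28 / 125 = -0.22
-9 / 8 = -1.12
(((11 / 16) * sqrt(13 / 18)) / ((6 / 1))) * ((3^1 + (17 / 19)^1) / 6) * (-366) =-24827 * sqrt(26) / 5472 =-23.13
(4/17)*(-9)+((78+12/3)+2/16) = 10881/136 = 80.01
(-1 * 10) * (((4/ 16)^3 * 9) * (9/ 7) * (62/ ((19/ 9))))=-112995/ 2128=-53.10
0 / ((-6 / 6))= 0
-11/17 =-0.65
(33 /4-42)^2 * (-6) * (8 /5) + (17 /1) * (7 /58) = -634111 /58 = -10932.95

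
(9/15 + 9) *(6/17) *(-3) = -864/85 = -10.16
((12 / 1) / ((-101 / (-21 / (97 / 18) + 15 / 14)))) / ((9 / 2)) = 5116 / 68579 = 0.07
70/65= 1.08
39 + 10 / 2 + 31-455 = -380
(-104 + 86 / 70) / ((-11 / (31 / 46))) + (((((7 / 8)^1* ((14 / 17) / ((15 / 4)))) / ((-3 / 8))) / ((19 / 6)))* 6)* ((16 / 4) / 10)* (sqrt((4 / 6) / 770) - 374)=23178439 / 152950 - 448* sqrt(1155) / 1332375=151.53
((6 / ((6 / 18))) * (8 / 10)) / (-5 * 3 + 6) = -8 / 5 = -1.60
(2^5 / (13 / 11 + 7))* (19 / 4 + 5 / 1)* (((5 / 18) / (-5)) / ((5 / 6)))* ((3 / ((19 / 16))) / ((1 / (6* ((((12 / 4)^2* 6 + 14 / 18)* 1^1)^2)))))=-4448768896 / 38475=-115627.52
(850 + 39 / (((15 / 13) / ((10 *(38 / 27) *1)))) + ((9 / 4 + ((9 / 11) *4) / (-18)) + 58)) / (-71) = -1646297 / 84348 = -19.52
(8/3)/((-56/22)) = -22/21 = -1.05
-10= -10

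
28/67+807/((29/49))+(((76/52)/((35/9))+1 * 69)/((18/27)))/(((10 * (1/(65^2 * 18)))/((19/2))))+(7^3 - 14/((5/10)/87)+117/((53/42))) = 7517708.47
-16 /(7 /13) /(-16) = 13 /7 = 1.86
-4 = -4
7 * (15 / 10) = 21 / 2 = 10.50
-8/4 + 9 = 7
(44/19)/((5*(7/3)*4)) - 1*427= -283922/665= -426.95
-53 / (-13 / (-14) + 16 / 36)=-38.60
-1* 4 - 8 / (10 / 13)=-72 / 5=-14.40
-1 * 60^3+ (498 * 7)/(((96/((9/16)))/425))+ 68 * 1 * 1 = -53056267/256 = -207251.04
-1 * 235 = -235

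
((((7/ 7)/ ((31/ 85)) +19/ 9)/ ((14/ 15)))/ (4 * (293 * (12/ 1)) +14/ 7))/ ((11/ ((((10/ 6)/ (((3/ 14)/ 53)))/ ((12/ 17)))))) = 15249425/ 777033972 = 0.02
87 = 87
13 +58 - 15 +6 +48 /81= 62.59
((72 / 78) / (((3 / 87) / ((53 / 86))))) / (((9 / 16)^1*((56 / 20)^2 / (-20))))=-6148000 / 82173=-74.82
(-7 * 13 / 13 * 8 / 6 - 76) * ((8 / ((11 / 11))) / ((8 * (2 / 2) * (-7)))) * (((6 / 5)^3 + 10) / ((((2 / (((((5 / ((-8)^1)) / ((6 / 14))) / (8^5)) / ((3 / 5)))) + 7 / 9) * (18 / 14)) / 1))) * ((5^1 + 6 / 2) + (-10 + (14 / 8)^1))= 656768 / 636991545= 0.00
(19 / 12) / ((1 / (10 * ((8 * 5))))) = 1900 / 3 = 633.33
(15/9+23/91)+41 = 11717/273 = 42.92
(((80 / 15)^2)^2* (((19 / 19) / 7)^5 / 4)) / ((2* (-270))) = -4096 / 183784545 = -0.00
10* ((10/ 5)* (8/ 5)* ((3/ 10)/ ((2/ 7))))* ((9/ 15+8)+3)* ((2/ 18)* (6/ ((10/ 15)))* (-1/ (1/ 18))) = -175392/ 25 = -7015.68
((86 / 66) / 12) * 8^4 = 44032 / 99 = 444.77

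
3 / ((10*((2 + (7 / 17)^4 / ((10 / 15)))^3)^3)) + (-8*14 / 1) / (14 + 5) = -35174676327680257701810586737861735813812411323865168 / 5967622157663777171147054542029040244990991087051065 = -5.89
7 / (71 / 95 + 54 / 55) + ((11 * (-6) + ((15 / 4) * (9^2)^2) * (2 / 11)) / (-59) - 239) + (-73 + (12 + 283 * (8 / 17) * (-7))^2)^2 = 140458878124283741648581 / 195897336206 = 717002491430.42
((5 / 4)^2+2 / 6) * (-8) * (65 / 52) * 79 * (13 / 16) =-467285 / 384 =-1216.89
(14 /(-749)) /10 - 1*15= -8026 /535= -15.00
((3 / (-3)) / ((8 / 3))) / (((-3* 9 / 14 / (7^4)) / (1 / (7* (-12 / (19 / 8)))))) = -45619 / 3456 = -13.20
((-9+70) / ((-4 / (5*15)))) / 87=-1525 / 116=-13.15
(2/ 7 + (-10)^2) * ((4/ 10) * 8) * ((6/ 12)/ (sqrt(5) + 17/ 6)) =572832/ 3815 - 202176 * sqrt(5)/ 3815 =31.65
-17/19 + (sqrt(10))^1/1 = -17/19 + sqrt(10) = 2.27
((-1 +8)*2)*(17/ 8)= 119/ 4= 29.75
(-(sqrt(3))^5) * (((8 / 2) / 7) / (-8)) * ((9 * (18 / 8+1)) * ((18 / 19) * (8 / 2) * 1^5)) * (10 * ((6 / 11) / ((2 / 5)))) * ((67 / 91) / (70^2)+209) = 203813456229 * sqrt(3) / 1003618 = 351742.66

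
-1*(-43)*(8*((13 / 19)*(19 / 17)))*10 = 44720 / 17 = 2630.59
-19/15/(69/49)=-931/1035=-0.90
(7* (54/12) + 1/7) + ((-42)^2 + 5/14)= 1796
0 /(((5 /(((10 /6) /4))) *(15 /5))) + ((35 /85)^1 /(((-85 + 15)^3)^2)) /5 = 1 /1428595000000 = 0.00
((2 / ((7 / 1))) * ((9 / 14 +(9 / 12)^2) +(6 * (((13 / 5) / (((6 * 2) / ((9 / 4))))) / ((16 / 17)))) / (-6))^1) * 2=6159 / 15680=0.39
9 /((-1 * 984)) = -3 /328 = -0.01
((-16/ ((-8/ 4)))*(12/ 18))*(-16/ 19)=-256/ 57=-4.49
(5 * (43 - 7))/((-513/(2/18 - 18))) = 3220/513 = 6.28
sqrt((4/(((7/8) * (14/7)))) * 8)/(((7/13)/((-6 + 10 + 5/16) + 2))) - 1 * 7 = -7 + 1313 * sqrt(14)/98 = 43.13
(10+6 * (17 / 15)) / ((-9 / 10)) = -56 / 3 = -18.67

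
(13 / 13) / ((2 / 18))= 9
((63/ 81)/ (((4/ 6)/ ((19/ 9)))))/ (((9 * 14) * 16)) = 19/ 15552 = 0.00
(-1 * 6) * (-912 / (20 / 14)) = 3830.40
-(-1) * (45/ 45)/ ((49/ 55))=55/ 49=1.12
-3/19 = -0.16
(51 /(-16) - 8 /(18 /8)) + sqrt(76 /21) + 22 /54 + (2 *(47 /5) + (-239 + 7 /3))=-484277 /2160 + 2 *sqrt(399) /21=-222.30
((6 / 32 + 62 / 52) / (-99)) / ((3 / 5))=-1435 / 61776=-0.02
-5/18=-0.28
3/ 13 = 0.23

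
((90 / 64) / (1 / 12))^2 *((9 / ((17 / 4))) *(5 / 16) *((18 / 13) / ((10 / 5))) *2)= 7381125 / 28288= 260.93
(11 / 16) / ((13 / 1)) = 11 / 208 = 0.05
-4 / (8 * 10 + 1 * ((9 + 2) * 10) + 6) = -1 / 49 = -0.02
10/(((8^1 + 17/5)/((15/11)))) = 250/209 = 1.20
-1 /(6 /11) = -11 /6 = -1.83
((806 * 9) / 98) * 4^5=3714048 / 49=75796.90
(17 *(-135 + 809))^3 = 1504272283912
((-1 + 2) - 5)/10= -2/5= -0.40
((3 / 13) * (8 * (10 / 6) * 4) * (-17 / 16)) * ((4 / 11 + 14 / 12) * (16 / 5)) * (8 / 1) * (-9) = 659328 / 143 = 4610.69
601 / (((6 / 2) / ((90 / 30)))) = 601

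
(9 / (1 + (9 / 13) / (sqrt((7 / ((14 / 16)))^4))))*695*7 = 36429120 / 841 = 43316.43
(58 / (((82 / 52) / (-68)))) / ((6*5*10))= -25636 / 3075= -8.34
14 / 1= 14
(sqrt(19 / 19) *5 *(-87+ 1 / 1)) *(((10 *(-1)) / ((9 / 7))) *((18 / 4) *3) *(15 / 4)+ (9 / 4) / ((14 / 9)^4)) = 12995922465 / 76832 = 169147.26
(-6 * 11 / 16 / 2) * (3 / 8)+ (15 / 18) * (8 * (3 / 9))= 1669 / 1152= 1.45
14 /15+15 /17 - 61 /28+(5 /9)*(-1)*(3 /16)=-0.47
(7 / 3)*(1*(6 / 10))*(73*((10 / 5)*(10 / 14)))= 146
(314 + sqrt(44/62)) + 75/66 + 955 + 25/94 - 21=sqrt(682)/31 + 645941/517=1250.24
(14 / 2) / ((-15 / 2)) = -14 / 15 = -0.93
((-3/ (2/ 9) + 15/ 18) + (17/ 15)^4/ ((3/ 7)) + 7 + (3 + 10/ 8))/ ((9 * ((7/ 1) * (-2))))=-1477963/ 76545000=-0.02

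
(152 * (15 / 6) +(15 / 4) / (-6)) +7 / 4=381.12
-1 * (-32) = 32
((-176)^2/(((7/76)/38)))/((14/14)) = 89458688/7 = 12779812.57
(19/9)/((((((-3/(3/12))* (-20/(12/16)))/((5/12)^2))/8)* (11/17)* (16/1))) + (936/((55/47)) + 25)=7525848971/9123840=824.86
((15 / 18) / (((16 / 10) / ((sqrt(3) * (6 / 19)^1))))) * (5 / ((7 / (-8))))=-125 * sqrt(3) / 133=-1.63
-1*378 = -378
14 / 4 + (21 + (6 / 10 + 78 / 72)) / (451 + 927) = 290741 / 82680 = 3.52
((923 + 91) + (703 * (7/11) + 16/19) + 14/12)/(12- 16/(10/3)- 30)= -64.18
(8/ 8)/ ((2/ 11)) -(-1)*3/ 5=61/ 10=6.10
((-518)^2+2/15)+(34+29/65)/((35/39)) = 140890321/525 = 268362.52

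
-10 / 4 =-5 / 2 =-2.50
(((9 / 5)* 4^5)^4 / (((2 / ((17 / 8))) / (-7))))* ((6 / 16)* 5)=-20120006226345984 / 125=-160960049810767.87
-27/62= -0.44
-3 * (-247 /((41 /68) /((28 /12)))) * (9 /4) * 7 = 1851759 /41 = 45164.85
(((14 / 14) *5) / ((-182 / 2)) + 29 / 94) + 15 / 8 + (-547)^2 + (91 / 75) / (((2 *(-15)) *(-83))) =955955321222453 / 3194919000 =299211.13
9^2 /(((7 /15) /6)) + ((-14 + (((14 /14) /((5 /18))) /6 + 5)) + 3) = 36261 /35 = 1036.03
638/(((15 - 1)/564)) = 179916/7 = 25702.29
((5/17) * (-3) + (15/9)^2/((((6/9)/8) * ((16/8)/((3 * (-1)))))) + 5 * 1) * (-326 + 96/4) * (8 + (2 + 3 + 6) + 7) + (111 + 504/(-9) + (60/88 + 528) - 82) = 134927949/374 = 360769.92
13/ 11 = 1.18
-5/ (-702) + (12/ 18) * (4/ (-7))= -1837/ 4914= -0.37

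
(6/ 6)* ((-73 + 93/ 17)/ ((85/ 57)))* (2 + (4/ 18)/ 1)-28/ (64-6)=-2542330/ 25143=-101.11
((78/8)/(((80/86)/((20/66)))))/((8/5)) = 1.99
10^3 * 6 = 6000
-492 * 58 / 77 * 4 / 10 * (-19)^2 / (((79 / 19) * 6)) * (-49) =105109.24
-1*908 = -908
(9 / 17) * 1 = 9 / 17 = 0.53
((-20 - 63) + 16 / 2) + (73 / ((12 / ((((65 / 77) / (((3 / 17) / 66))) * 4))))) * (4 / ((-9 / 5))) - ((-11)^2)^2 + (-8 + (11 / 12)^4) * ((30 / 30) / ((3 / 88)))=-1741928131 / 54432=-32001.91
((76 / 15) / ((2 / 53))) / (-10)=-1007 / 75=-13.43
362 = 362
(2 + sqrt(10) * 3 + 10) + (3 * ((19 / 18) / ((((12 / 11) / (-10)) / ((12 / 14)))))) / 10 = 3 * sqrt(10) + 799 / 84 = 19.00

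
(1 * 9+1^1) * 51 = 510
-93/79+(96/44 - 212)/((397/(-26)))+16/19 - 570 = -3648398783/6554867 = -556.59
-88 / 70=-1.26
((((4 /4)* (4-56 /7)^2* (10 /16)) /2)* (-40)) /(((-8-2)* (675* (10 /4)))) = 8 /675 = 0.01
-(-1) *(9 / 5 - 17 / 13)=32 / 65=0.49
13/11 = 1.18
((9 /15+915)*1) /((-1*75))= -1526 /125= -12.21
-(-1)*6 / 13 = 6 / 13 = 0.46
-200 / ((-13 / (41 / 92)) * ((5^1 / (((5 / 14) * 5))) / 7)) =5125 / 299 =17.14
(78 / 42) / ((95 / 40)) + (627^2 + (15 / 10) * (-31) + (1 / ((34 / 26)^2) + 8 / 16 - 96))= 15105293852 / 38437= 392988.37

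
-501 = -501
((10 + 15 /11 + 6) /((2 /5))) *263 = 251165 /22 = 11416.59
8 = 8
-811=-811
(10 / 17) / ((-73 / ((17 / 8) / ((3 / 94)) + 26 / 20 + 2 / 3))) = -1371 / 2482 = -0.55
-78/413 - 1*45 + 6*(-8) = -93.19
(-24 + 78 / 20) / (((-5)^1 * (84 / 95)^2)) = 24187 / 4704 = 5.14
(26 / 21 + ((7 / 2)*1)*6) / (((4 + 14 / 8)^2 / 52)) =388544 / 11109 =34.98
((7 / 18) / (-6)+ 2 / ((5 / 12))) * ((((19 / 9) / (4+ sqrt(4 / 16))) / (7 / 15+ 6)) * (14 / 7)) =48583 / 70713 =0.69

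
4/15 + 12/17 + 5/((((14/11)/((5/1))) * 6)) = 4.25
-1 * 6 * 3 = -18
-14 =-14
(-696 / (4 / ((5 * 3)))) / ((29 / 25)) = -2250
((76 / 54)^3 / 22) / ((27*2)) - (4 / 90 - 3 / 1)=86457277 / 29229255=2.96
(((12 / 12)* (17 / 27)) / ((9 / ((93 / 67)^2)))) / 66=16337 / 7999398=0.00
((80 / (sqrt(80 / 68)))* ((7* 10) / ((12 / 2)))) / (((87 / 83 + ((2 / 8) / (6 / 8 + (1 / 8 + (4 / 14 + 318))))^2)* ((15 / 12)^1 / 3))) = 5939105246368* sqrt(85) / 27791655491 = 1970.23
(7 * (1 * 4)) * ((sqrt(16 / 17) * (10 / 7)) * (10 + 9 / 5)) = 457.91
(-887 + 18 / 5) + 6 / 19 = -83893 / 95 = -883.08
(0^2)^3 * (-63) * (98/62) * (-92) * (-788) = 0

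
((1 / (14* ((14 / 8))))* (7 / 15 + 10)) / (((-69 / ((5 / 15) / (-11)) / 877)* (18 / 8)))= 1101512 / 15062355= 0.07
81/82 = 0.99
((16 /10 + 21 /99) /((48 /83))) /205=0.02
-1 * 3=-3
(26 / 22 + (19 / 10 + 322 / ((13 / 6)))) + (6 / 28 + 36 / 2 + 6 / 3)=860417 / 5005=171.91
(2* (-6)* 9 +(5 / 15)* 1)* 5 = -1615 / 3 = -538.33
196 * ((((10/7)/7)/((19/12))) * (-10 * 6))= -1515.79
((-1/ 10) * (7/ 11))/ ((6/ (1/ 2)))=-7/ 1320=-0.01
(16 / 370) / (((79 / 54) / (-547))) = -236304 / 14615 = -16.17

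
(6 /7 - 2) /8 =-1 /7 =-0.14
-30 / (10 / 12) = -36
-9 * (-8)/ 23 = 72/ 23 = 3.13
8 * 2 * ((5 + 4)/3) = 48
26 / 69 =0.38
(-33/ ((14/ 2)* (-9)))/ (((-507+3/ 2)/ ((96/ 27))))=-704/ 191079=-0.00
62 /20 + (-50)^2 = 25031 /10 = 2503.10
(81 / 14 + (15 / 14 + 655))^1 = 661.86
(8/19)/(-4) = -2/19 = -0.11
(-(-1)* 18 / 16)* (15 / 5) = 27 / 8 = 3.38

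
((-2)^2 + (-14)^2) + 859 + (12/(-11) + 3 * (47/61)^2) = 43374174/40931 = 1059.69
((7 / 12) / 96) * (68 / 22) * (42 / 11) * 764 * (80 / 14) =113645 / 363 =313.07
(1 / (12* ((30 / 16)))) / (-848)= -1 / 19080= -0.00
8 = 8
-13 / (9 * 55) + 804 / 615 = 25999 / 20295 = 1.28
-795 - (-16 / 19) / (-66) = -498473 / 627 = -795.01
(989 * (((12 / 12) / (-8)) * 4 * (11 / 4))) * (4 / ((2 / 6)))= -32637 / 2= -16318.50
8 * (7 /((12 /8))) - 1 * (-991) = 3085 /3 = 1028.33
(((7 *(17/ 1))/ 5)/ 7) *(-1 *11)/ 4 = -187/ 20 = -9.35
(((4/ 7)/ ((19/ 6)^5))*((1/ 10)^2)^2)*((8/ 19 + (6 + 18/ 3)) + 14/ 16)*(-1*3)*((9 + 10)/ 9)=-163701/ 10832933125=-0.00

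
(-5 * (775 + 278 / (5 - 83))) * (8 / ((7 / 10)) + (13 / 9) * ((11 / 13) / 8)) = -4824505 / 108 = -44671.34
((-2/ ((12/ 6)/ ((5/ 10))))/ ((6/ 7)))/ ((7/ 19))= -19/ 12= -1.58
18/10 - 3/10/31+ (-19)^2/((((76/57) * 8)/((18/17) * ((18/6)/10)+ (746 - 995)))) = -354757557/42160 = -8414.55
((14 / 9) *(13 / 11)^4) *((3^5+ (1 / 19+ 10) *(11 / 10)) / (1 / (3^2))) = 9650676217 / 1390895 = 6938.46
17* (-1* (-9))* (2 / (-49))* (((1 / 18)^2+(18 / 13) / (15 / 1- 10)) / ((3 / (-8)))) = 400996 / 85995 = 4.66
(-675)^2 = 455625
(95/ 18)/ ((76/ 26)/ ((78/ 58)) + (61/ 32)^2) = 1644032/ 1808997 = 0.91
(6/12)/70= 1/140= 0.01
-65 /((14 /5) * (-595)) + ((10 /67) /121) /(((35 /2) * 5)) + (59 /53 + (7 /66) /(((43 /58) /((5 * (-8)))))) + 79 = 34365144601439 /461711566470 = 74.43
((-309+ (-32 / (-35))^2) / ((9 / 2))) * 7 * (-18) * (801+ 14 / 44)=13309930258 / 1925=6914249.48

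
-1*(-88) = 88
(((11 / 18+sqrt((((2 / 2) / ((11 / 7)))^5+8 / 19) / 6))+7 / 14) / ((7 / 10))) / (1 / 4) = 20*sqrt(2016107214) / 531069+400 / 63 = 8.04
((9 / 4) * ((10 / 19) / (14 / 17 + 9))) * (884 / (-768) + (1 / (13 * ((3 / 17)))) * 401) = 110520825 / 5279872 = 20.93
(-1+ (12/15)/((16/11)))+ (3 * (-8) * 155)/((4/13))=-241809/20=-12090.45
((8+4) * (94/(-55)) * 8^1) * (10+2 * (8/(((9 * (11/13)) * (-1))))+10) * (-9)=15990528/605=26430.62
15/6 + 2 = 9/2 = 4.50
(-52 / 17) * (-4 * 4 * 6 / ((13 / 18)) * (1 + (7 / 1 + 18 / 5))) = 400896 / 85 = 4716.42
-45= -45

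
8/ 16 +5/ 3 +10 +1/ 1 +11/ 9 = 259/ 18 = 14.39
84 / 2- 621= -579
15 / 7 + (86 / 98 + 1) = 197 / 49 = 4.02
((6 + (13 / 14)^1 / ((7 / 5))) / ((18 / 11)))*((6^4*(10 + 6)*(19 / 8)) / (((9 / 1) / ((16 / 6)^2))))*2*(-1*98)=-279504896 / 9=-31056099.56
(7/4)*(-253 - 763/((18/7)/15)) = -197561/24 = -8231.71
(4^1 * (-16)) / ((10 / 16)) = -512 / 5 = -102.40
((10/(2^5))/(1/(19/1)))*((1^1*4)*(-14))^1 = -665/2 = -332.50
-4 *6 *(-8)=192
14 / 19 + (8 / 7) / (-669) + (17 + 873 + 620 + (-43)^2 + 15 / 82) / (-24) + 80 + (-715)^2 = 9945396599531 / 19456304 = 511165.77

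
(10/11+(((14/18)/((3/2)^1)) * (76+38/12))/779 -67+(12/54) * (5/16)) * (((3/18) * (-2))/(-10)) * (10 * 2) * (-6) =19279241/73062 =263.88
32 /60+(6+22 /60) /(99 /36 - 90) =482 /1047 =0.46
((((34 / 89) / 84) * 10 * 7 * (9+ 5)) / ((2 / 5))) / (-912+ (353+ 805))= 2975 / 65682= 0.05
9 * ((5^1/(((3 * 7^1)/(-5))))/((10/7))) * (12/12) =-15/2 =-7.50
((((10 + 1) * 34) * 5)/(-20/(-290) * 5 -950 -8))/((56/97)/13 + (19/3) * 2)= -0.15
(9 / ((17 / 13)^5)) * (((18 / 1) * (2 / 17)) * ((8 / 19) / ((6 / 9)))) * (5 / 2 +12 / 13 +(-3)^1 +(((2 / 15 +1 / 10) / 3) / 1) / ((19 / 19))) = 3615137136 / 2293069055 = 1.58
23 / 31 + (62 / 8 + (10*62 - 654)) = -25.51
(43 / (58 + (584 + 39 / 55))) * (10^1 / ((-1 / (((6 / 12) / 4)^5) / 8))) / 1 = -11825 / 72394752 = -0.00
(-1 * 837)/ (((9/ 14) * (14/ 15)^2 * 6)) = -6975/ 28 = -249.11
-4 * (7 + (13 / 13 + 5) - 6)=-28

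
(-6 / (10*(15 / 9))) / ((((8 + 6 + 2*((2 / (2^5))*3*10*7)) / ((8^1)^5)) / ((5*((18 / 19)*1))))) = -21233664 / 15295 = -1388.27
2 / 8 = 1 / 4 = 0.25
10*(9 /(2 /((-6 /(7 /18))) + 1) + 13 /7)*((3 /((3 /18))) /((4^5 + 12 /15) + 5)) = 3611700 /1694021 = 2.13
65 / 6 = 10.83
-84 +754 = 670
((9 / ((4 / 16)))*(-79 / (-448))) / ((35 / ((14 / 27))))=79 / 840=0.09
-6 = -6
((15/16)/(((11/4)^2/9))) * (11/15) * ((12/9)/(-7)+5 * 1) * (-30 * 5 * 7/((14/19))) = -431775/77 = -5607.47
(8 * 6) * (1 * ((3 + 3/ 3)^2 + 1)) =816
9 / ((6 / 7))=21 / 2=10.50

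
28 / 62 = 14 / 31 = 0.45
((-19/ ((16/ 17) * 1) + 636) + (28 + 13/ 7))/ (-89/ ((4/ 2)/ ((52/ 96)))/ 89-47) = -216945/ 15883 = -13.66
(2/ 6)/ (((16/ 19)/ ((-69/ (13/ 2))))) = -437/ 104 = -4.20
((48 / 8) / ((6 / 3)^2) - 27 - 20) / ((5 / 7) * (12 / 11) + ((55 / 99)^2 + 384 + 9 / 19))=-0.12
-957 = -957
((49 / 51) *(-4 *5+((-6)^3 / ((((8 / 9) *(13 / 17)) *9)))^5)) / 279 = -998296770135791 / 5283128097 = -188959.41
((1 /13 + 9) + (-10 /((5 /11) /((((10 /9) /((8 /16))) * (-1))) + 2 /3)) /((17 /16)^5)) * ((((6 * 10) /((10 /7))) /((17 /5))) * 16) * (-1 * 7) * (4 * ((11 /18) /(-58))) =-670380902797760 /1665275022879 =-402.56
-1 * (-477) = 477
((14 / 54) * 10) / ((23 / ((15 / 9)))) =350 / 1863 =0.19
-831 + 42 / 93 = -25747 / 31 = -830.55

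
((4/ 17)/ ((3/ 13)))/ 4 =13/ 51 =0.25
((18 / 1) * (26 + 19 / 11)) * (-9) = -49410 / 11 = -4491.82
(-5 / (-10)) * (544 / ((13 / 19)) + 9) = 10453 / 26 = 402.04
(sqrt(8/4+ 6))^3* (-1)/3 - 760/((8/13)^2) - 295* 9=-37295/8 - 16* sqrt(2)/3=-4669.42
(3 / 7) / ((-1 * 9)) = -1 / 21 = -0.05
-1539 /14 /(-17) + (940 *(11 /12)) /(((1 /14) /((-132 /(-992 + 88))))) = 47546617 /26894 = 1767.93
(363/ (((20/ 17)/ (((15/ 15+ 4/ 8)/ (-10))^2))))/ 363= 153/ 8000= 0.02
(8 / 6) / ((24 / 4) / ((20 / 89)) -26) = 40 / 21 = 1.90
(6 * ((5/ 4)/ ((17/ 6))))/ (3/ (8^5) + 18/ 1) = 491520/ 3342353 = 0.15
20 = 20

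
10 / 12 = 5 / 6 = 0.83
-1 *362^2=-131044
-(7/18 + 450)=-8107/18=-450.39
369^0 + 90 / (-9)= -9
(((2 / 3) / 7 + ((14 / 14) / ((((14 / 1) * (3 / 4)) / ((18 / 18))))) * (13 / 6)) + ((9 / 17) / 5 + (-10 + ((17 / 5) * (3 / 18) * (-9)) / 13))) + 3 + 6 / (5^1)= -5.78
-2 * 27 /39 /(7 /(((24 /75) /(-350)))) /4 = 18 /398125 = 0.00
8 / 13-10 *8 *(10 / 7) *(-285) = 32572.04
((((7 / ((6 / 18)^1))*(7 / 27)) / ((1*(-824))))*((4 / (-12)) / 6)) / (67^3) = 49 / 40148251344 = 0.00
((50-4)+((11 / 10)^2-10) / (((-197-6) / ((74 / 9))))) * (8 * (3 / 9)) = 123.62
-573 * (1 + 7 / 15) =-4202 / 5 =-840.40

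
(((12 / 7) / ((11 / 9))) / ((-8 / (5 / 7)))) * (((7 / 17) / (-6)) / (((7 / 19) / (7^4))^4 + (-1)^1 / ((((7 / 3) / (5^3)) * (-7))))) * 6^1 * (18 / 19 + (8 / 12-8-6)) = -215440060408814745 / 2581473541860646312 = -0.08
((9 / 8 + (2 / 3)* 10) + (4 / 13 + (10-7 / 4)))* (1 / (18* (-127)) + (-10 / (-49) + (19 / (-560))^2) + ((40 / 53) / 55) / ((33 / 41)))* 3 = 2601277056198599 / 239065476249600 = 10.88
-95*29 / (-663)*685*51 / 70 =377435 / 182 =2073.82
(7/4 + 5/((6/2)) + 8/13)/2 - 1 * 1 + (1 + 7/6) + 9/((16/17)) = 2651/208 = 12.75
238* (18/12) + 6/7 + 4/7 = 358.43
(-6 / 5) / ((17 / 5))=-0.35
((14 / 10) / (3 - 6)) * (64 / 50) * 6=-448 / 125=-3.58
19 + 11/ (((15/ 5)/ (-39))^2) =1878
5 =5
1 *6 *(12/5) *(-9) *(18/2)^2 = -52488/5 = -10497.60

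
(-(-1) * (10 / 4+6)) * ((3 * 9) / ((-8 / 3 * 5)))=-1377 / 80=-17.21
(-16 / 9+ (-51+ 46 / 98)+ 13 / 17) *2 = -103.09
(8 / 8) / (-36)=-1 / 36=-0.03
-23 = -23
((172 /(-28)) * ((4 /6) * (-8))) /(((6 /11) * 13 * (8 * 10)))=473 /8190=0.06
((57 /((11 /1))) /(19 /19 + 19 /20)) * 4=1520 /143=10.63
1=1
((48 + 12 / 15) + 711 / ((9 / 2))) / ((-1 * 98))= -2.11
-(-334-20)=354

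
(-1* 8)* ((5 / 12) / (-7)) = 10 / 21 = 0.48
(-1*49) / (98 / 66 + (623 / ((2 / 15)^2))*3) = -924 / 1982503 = -0.00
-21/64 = -0.33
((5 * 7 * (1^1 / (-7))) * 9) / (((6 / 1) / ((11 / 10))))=-33 / 4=-8.25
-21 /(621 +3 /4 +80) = -12 /401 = -0.03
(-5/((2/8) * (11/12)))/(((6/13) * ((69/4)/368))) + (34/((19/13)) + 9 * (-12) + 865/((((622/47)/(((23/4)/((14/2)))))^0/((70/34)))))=687.66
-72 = -72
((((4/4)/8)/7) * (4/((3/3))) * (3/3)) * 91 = 13/2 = 6.50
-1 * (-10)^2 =-100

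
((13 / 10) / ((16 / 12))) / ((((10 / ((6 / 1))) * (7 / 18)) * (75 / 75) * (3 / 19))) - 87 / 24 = 8263 / 1400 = 5.90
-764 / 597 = -1.28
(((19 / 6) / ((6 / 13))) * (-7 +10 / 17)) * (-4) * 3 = 26923 / 51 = 527.90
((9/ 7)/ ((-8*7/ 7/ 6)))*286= -3861/ 14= -275.79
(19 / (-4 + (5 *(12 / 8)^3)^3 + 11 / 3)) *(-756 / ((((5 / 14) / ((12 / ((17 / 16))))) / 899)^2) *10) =-257676326263641341952 / 10664985785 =-24160962935.93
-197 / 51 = -3.86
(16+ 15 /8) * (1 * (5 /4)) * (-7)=-5005 /32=-156.41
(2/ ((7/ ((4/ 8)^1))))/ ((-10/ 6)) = -3/ 35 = -0.09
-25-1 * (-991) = 966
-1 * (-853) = 853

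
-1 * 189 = -189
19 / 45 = 0.42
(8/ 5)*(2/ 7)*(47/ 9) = 752/ 315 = 2.39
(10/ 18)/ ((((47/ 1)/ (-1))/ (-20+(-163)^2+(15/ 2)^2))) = -532105/ 1692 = -314.48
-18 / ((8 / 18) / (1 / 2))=-20.25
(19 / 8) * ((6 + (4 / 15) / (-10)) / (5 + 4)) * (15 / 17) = 1064 / 765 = 1.39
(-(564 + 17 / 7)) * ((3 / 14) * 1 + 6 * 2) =-6918.52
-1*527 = -527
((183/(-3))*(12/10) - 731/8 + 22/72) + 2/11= -649787/3960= -164.09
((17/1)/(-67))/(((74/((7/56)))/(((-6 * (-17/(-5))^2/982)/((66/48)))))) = 14739/669453950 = 0.00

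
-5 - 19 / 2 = -14.50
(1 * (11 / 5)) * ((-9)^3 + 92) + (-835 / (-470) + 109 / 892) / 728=-213857950679 / 152603360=-1401.40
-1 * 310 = -310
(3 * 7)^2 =441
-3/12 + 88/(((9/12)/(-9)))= -4225/4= -1056.25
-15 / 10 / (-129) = 1 / 86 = 0.01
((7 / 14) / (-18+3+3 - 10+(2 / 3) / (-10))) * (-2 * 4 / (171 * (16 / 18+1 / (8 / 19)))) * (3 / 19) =288 / 5616077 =0.00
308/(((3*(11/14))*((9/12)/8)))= 12544/9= 1393.78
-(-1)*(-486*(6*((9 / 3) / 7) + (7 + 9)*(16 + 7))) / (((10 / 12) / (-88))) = 19018318.63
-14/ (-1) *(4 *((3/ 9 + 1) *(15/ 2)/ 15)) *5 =560/ 3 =186.67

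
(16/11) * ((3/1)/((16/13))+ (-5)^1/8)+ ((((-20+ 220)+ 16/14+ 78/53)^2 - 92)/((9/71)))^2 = 1762539547292352064379453/16880034988971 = 104415633524.69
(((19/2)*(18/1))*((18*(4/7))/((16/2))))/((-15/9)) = -4617/35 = -131.91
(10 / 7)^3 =1000 / 343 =2.92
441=441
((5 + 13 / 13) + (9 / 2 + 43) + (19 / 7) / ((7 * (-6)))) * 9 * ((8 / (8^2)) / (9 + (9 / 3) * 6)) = 7855 / 3528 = 2.23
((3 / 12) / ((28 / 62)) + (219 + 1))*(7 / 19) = 12351 / 152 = 81.26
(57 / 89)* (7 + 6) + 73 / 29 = 27986 / 2581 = 10.84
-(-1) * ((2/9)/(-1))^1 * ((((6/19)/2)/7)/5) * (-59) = 118/1995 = 0.06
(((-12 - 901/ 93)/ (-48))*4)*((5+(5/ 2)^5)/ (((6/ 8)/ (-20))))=-3681025/ 744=-4947.61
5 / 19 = 0.26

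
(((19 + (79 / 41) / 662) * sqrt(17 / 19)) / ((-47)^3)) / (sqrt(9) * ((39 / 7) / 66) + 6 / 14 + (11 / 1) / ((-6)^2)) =-102123846 * sqrt(323) / 10467326780257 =-0.00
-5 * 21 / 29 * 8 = -840 / 29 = -28.97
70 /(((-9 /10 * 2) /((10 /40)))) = -175 /18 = -9.72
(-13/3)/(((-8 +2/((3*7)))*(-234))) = -7/2988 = -0.00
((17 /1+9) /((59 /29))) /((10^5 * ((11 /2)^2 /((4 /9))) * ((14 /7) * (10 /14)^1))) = 2639 /2007843750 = 0.00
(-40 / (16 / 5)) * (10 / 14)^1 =-125 / 14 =-8.93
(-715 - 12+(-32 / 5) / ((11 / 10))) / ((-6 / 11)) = 2687 / 2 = 1343.50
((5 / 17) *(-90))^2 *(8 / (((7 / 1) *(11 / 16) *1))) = 25920000 / 22253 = 1164.79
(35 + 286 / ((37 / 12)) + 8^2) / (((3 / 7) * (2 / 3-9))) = -53.69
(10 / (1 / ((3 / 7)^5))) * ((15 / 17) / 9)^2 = 6750 / 4857223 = 0.00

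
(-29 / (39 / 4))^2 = 8.85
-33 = -33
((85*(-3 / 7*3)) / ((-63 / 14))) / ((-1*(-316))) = 85 / 1106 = 0.08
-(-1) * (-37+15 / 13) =-466 / 13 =-35.85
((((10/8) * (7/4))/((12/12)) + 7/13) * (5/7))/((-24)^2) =45/13312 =0.00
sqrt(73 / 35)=sqrt(2555) / 35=1.44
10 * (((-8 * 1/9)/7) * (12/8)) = -40/21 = -1.90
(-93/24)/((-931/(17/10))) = 527/74480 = 0.01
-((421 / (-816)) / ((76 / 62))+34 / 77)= -49345 / 2387616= -0.02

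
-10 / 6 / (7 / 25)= -125 / 21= -5.95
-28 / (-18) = 14 / 9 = 1.56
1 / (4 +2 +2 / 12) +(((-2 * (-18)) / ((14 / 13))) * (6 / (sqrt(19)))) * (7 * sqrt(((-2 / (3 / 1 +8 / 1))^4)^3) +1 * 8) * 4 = 1472.66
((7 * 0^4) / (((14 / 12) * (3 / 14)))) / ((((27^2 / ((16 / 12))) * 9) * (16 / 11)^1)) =0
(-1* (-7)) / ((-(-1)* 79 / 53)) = 371 / 79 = 4.70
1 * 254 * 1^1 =254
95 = 95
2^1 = 2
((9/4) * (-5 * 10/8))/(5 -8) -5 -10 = -165/16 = -10.31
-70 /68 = -35 /34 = -1.03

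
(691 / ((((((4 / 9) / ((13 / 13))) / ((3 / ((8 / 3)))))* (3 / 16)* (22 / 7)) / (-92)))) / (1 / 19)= -57071763 / 11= -5188342.09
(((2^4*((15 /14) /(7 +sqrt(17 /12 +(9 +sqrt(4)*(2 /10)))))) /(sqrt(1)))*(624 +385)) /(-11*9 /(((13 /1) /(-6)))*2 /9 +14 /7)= 47221200 /180989 - 1574040*sqrt(9735) /1266923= 138.32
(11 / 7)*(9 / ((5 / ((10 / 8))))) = 3.54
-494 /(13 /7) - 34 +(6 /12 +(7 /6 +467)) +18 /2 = 533 /3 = 177.67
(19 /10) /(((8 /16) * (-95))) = -1 /25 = -0.04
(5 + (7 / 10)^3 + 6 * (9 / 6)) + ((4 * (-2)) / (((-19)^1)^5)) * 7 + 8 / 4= 40466941957 / 2476099000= 16.34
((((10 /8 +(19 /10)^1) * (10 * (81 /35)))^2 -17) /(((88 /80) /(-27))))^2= 204576009242049 /12100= 16907108201.82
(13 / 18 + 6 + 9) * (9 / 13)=283 / 26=10.88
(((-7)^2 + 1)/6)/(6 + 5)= 25/33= 0.76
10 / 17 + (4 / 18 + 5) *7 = 5683 / 153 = 37.14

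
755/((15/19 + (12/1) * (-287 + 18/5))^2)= 6813875/104329646001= 0.00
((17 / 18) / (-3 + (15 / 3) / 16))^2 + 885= 885.12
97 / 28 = 3.46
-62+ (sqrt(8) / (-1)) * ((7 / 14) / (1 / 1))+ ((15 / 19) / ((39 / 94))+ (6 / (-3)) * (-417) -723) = 12573 / 247 -sqrt(2) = 49.49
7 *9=63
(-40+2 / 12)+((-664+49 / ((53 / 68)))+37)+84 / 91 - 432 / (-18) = -2393761 / 4134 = -579.04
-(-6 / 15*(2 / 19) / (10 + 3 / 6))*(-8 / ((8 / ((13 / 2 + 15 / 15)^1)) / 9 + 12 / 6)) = -0.02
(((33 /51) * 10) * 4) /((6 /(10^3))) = 4313.73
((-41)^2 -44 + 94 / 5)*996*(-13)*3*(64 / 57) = -6860575488 / 95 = -72216584.08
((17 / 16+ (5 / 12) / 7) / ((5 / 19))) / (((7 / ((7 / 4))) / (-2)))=-7163 / 3360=-2.13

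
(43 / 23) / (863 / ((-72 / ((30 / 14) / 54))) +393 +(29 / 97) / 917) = 4956949872 / 1040736732473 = 0.00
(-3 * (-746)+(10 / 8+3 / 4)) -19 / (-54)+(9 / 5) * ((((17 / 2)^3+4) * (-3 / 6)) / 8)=7502329 / 3456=2170.81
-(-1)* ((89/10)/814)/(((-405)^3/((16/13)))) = -356/1757408956875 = -0.00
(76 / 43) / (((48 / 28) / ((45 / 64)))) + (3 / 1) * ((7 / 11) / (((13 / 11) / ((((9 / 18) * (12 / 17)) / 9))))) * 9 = 787647 / 608192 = 1.30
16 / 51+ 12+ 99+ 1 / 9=17048 / 153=111.42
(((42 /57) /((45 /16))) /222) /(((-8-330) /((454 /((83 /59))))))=-1500016 /1331232435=-0.00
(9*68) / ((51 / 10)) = 120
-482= -482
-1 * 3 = -3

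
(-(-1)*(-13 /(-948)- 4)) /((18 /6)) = -3779 /2844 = -1.33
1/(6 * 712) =1/4272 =0.00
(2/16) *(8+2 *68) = 18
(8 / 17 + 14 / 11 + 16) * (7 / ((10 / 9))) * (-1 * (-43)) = 4494231 / 935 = 4806.66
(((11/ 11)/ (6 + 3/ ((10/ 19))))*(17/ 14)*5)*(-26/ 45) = -170/ 567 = -0.30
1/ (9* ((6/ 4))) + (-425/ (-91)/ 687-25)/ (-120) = 317731/ 1125306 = 0.28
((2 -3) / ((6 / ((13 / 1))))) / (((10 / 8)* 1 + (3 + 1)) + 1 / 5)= -130 / 327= -0.40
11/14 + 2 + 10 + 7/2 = 114/7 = 16.29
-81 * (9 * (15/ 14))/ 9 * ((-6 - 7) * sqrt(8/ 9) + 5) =629.76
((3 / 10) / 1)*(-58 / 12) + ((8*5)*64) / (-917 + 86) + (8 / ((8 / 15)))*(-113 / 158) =-20034071 / 1312980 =-15.26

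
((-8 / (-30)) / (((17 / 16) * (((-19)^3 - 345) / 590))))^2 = 3564544 / 8436606201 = 0.00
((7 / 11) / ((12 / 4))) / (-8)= -7 / 264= -0.03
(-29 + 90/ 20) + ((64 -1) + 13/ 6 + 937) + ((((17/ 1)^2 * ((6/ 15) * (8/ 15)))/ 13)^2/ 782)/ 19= 977.67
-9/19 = -0.47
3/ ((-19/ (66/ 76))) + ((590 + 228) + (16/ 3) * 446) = 6923683/ 2166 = 3196.53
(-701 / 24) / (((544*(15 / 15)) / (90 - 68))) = -7711 / 6528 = -1.18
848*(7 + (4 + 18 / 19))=192496 / 19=10131.37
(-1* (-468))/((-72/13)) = -169/2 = -84.50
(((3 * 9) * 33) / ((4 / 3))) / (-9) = -297 / 4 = -74.25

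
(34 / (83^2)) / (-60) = -17 / 206670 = -0.00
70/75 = 14/15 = 0.93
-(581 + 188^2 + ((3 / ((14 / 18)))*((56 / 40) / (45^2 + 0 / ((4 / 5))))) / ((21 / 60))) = -18860629 / 525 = -35925.01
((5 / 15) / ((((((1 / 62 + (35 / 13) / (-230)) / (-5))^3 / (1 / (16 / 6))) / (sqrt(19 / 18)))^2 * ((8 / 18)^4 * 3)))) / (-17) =-137245605712897660683849683296875 / 2646074068074496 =-51867635667798596.67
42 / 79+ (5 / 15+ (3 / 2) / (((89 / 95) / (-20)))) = -31.16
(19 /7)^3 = 6859 /343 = 20.00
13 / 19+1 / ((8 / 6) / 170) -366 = -9037 / 38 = -237.82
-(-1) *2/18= 1/9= 0.11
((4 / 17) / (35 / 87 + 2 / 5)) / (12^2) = 145 / 71196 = 0.00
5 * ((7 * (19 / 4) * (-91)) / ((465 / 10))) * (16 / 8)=-60515 / 93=-650.70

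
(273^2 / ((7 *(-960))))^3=-44701078149 / 32768000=-1364.17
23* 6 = 138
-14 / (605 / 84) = -1176 / 605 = -1.94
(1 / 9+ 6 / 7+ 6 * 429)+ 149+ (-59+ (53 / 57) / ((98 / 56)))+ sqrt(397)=sqrt(397)+ 3190603 / 1197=2685.42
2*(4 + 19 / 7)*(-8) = -752 / 7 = -107.43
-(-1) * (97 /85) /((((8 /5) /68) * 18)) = 97 /36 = 2.69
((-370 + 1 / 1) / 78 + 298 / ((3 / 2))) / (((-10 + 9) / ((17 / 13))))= -257159 / 1014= -253.61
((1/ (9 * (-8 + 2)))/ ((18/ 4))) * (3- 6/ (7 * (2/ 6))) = -1/ 567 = -0.00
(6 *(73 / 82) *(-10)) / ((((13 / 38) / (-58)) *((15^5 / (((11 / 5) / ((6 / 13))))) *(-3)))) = -1769812 / 93403125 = -0.02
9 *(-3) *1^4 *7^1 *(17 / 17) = -189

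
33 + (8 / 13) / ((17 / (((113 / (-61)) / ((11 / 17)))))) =286955 / 8723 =32.90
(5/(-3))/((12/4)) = -5/9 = -0.56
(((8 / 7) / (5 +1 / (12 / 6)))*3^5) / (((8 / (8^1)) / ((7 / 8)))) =486 / 11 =44.18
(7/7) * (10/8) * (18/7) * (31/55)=279/154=1.81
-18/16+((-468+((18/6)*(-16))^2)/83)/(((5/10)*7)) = 24147/4648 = 5.20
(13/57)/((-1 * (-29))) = 13/1653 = 0.01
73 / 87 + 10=943 / 87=10.84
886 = 886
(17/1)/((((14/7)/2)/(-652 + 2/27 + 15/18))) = -597703/54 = -11068.57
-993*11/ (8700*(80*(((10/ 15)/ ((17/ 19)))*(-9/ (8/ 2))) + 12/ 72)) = 185691/ 19811350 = 0.01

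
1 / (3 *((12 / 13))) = 13 / 36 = 0.36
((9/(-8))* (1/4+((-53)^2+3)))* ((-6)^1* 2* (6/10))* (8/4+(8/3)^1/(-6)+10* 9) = 10427823/5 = 2085564.60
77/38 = 2.03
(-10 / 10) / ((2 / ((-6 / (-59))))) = -3 / 59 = -0.05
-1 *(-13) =13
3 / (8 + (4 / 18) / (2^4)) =216 / 577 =0.37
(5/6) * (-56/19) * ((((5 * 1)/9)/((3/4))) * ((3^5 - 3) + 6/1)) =-229600/513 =-447.56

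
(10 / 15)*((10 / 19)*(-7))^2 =9800 / 1083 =9.05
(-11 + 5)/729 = -2/243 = -0.01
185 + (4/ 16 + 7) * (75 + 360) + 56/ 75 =1001849/ 300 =3339.50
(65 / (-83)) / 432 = -65 / 35856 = -0.00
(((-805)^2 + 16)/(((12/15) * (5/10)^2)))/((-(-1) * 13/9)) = 29161845/13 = 2243218.85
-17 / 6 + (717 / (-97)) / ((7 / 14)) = -10253 / 582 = -17.62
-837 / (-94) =837 / 94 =8.90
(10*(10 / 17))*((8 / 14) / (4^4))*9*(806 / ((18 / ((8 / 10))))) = 2015 / 476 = 4.23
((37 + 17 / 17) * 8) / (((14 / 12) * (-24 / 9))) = -684 / 7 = -97.71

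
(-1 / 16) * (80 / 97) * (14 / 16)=-35 / 776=-0.05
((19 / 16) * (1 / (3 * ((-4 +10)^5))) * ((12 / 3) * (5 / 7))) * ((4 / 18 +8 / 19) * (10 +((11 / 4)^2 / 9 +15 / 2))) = 726275 / 423263232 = 0.00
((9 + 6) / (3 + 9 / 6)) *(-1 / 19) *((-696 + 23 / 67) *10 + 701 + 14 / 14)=4190560 / 3819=1097.29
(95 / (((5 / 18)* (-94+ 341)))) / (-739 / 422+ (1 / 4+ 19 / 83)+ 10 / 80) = -840624 / 696527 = -1.21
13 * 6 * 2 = 156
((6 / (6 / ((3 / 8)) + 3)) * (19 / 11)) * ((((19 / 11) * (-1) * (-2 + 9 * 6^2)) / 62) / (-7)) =2622 / 3751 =0.70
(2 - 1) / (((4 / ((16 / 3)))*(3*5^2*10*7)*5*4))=1 / 78750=0.00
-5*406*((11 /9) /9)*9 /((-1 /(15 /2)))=55825 /3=18608.33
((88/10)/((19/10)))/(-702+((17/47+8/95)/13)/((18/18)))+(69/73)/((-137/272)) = -767402070872/407496735599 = -1.88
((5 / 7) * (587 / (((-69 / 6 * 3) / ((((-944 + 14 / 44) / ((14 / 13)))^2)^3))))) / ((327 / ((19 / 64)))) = -21553183728767584039526640603305759485 / 4314685654124035964928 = -4995307991479461.37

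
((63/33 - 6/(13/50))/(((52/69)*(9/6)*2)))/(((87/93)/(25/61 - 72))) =856825647/1195844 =716.50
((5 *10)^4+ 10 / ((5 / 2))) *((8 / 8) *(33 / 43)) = 206250132 / 43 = 4796514.70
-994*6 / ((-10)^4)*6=-4473 / 1250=-3.58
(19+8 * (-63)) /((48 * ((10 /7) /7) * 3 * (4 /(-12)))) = 4753 /96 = 49.51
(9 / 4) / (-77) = -9 / 308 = -0.03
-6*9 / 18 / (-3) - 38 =-37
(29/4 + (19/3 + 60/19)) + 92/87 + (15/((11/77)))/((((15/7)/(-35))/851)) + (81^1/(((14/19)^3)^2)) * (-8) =-2276893024208443/1555790376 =-1463496.02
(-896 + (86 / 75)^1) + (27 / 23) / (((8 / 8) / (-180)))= -1908122 / 1725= -1106.16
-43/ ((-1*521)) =43/ 521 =0.08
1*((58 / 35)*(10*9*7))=1044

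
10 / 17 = 0.59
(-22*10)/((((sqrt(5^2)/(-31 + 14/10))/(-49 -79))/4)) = -3334144/5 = -666828.80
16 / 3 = 5.33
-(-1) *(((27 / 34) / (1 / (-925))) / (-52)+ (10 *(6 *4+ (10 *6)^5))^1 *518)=7121447643822735 / 1768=4027968124334.13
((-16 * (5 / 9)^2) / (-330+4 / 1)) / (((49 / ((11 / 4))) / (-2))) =-1100 / 646947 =-0.00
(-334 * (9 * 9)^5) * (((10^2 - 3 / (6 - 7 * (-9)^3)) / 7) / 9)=-22036425499974474 / 11921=-1848538335707.95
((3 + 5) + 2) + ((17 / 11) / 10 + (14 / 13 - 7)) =6051 / 1430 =4.23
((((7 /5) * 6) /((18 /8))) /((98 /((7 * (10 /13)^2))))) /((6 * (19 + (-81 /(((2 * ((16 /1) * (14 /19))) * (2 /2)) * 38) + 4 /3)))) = 35840 /27587391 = 0.00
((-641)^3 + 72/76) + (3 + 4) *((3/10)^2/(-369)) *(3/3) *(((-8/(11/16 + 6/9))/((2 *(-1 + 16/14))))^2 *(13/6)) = -1666997378743237/6329375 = -263374721.63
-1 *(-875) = 875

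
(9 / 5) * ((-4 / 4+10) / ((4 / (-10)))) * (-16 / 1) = 648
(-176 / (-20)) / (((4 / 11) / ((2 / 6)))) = 8.07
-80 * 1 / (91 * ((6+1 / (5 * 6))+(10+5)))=-2400 / 57421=-0.04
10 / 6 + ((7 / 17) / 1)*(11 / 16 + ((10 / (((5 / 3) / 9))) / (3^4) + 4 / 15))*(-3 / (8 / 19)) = -100811 / 32640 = -3.09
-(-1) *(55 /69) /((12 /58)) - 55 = -21175 /414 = -51.15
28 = 28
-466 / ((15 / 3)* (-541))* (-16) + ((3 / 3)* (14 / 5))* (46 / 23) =7692 / 2705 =2.84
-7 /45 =-0.16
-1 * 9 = -9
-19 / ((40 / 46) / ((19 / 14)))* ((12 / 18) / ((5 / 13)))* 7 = -107939 / 300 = -359.80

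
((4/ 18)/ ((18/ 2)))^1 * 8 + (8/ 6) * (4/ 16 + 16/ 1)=1771/ 81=21.86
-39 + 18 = -21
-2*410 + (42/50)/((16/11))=-327769/400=-819.42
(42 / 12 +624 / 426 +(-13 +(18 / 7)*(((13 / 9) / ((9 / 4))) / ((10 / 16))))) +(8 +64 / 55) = 1854803 / 492030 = 3.77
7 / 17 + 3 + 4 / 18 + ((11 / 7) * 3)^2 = 193861 / 7497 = 25.86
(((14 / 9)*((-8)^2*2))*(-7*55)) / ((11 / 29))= -1818880 / 9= -202097.78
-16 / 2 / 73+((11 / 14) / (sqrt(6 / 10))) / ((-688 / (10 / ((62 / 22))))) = -8 / 73 - 605* sqrt(15) / 447888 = -0.11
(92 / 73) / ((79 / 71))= 6532 / 5767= 1.13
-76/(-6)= 38/3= 12.67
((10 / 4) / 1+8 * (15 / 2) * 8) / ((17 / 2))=965 / 17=56.76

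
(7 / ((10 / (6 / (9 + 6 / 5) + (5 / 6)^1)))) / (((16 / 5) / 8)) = 2.49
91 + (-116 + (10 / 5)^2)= -21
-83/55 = -1.51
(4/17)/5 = 4/85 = 0.05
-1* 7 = -7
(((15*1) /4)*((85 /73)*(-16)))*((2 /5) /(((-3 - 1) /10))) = 5100 /73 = 69.86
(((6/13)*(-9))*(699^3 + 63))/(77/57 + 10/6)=-262808998659/559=-470141321.39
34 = 34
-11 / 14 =-0.79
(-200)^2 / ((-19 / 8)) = -320000 / 19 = -16842.11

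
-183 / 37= -4.95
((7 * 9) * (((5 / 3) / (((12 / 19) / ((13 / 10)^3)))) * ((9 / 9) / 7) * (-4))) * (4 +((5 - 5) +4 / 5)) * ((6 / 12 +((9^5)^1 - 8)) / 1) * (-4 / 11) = 29574832014 / 1375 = 21508968.74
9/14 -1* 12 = -159/14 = -11.36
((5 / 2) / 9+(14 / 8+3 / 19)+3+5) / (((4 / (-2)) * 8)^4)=6967 / 44826624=0.00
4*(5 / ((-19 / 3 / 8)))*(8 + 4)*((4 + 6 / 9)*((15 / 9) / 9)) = -44800 / 171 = -261.99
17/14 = 1.21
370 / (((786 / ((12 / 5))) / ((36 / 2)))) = 2664 / 131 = 20.34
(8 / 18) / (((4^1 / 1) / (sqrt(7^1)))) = sqrt(7) / 9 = 0.29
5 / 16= 0.31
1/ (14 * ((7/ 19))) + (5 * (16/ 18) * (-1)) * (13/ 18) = -23941/ 7938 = -3.02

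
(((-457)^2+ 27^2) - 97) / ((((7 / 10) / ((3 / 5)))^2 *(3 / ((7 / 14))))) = 1256886 / 49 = 25650.73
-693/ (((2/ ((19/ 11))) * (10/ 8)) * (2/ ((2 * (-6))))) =14364/ 5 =2872.80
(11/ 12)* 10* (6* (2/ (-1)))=-110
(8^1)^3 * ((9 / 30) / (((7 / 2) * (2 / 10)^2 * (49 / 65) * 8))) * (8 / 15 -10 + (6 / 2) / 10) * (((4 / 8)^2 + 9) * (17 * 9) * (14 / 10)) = -161904600 / 49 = -3304175.51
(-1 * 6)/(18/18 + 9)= -3/5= -0.60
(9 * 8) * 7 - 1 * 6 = 498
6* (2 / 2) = 6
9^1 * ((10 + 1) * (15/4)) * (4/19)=1485/19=78.16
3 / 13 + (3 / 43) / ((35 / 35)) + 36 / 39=684 / 559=1.22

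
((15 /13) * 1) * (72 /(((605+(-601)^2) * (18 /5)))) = 50 /783913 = 0.00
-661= -661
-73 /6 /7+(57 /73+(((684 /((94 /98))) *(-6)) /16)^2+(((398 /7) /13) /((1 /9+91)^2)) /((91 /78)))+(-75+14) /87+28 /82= 26856423130915561822 /375564888228075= 71509.41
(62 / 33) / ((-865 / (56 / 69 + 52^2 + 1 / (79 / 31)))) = -914256154 / 155598795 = -5.88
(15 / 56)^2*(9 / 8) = 2025 / 25088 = 0.08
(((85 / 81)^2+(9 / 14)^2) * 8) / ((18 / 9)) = 6.06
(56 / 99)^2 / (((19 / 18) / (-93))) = -194432 / 6897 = -28.19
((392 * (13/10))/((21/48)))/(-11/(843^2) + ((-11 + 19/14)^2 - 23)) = 811208676096/48739850885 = 16.64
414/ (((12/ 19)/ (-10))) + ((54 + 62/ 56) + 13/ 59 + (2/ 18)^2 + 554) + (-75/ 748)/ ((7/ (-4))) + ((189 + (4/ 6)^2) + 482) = -5274.16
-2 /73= -0.03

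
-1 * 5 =-5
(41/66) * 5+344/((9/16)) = 121703/198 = 614.66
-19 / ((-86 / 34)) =323 / 43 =7.51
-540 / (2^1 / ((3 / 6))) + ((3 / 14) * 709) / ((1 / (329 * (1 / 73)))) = 80259 / 146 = 549.72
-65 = -65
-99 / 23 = -4.30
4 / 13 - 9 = -113 / 13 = -8.69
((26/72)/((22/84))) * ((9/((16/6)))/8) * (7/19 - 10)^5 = -168089022036117/3486347392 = -48213.50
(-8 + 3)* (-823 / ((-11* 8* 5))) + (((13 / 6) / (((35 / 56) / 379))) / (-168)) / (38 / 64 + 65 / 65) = -20158711 / 1413720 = -14.26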